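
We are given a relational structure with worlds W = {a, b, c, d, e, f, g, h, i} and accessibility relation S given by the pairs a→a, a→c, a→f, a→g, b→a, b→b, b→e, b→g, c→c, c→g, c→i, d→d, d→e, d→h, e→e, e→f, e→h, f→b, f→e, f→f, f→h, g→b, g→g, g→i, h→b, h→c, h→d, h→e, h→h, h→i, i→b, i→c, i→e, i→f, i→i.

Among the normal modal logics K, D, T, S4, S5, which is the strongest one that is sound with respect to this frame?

Serial (axiom D): yes — every world has a successor (e.g. a S a).
Reflexive (axiom T): yes — every world is S-related to itself.
Transitive (axiom 4): no — a S c and c S i, but not a S i.
Euclidean (axiom 5): no — a S c and a S f, but not c S f.
So F validates K, D, T; S4 would additionally require S to be transitive. The strongest is T.

T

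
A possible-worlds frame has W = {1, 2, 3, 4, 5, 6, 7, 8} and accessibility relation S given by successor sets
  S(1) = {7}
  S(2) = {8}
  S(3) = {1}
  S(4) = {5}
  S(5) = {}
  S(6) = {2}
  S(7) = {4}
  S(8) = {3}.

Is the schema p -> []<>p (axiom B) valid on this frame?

The schema B characterises exactly the symmetric frames.
Symmetric: no — 1 S 7 but not 7 S 1.

No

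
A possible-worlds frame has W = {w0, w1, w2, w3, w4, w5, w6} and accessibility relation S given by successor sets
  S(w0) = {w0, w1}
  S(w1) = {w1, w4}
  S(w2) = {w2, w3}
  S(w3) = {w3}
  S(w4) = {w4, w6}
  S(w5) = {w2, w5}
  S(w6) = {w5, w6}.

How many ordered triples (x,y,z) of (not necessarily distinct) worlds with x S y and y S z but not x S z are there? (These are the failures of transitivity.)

Enumerating: (w0,w1,w4), (w1,w4,w6), (w4,w6,w5), (w5,w2,w3), (w6,w5,w2).

5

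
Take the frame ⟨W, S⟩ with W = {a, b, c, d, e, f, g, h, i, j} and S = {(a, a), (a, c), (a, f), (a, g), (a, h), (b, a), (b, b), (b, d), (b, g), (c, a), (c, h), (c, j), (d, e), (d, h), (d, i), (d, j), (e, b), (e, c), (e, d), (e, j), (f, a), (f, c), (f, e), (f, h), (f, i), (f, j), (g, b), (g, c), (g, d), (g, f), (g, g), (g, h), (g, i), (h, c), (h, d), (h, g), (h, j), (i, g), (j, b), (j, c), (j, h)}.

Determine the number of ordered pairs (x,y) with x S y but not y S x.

Enumerating: (a,g), (a,h), (b,a), (b,d), (d,i), (d,j), (e,b), (e,c), (e,j), (f,c), (f,e), (f,h), (f,i), (f,j), (g,c), (g,d), (g,f), (j,b).

18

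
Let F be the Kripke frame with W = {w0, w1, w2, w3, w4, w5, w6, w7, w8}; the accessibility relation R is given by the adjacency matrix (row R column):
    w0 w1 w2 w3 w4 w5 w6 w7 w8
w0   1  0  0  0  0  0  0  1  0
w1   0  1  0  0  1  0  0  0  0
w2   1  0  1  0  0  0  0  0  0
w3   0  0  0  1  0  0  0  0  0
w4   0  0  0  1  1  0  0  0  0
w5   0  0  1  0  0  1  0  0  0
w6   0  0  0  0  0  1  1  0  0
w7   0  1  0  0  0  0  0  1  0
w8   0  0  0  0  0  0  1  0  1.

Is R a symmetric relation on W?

No

Symmetric: no — w0 R w7 but not w7 R w0.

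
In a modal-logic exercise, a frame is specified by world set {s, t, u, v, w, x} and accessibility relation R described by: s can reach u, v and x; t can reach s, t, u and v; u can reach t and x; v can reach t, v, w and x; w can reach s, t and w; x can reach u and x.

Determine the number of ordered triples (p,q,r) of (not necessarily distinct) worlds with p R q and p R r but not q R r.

25

Enumerating: (s,u,u), (s,u,v), (s,v,u), (s,x,v), (t,s,s), (t,s,t), (t,u,s), (t,u,u), (t,u,v), (t,v,s), (t,v,u), (u,t,x), … and 13 more.
Total: 25.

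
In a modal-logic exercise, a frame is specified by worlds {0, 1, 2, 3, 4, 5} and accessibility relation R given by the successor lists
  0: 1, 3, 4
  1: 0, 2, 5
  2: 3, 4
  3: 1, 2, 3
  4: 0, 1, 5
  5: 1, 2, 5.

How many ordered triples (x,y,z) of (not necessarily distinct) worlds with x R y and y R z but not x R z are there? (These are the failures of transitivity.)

27

Enumerating: (0,1,0), (0,1,2), (0,1,5), (0,3,2), (0,4,0), (0,4,5), (1,0,1), (1,0,3), (1,0,4), (1,2,3), (1,2,4), (1,5,1), … and 15 more.
Total: 27.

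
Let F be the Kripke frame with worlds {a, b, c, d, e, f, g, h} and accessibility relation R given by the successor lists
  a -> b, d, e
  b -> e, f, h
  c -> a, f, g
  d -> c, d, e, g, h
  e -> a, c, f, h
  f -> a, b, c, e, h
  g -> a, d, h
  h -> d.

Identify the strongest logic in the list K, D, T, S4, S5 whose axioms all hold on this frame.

D

Serial (axiom D): yes — every world has a successor (e.g. a R b).
Reflexive (axiom T): no — a is not related to itself.
Transitive (axiom 4): no — a R b and b R f, but not a R f.
Euclidean (axiom 5): no — a R b and a R d, but not b R d.
So F validates K, D; T would additionally require R to be reflexive. The strongest is D.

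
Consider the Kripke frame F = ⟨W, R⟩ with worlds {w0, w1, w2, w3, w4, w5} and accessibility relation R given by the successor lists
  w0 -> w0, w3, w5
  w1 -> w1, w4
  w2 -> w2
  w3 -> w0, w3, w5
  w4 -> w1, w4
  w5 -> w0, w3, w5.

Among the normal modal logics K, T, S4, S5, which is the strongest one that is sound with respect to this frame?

Reflexive (axiom T): yes — every world is R-related to itself.
Transitive (axiom 4): yes — every two-step R-path is closed by a direct edge.
Euclidean (axiom 5): yes — any two successors of a common world are R-related.
So F validates K, T, S4, S5. The strongest is S5.

S5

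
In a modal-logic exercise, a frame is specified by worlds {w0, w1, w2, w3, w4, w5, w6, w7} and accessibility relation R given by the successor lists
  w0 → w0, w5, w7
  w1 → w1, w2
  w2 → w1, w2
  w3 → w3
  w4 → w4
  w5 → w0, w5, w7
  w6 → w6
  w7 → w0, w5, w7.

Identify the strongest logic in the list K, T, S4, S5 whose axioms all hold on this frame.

Reflexive (axiom T): yes — every world is R-related to itself.
Transitive (axiom 4): yes — every two-step R-path is closed by a direct edge.
Euclidean (axiom 5): yes — any two successors of a common world are R-related.
So F validates K, T, S4, S5. The strongest is S5.

S5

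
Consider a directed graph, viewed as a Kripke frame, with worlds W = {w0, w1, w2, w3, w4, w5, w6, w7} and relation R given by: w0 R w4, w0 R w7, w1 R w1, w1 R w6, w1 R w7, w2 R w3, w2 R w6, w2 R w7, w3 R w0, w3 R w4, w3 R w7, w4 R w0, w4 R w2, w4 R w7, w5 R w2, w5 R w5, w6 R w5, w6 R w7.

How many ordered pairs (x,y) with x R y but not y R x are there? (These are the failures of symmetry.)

Enumerating: (w0,w7), (w1,w6), (w1,w7), (w2,w3), (w2,w6), (w2,w7), (w3,w0), (w3,w4), (w3,w7), (w4,w2), (w4,w7), (w5,w2), (w6,w5), (w6,w7).

14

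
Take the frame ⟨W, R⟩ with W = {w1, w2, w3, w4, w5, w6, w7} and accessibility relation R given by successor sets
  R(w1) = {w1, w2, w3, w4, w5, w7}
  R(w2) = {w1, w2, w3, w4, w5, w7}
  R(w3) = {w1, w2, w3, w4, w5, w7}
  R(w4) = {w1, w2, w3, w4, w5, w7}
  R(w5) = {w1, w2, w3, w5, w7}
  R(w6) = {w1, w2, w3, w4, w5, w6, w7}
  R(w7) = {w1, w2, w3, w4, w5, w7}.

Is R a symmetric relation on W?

No

Symmetric: no — w4 R w5 but not w5 R w4.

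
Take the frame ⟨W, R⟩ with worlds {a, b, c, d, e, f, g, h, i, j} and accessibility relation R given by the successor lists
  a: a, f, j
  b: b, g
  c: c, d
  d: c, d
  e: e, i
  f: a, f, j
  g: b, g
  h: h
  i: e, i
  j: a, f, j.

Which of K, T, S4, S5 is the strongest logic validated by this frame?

S5

Reflexive (axiom T): yes — every world is R-related to itself.
Transitive (axiom 4): yes — every two-step R-path is closed by a direct edge.
Euclidean (axiom 5): yes — any two successors of a common world are R-related.
So F validates K, T, S4, S5. The strongest is S5.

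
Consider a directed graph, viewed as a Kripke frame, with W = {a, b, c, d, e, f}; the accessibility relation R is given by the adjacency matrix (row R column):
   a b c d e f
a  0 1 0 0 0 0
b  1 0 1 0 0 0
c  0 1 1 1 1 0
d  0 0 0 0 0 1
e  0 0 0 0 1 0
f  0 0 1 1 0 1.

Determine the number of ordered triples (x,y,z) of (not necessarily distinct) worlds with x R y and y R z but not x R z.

Enumerating: (a,b,a), (a,b,c), (b,a,b), (b,c,b), (b,c,d), (b,c,e), (c,b,a), (c,d,f), (d,f,c), (d,f,d), (f,c,b), (f,c,e).

12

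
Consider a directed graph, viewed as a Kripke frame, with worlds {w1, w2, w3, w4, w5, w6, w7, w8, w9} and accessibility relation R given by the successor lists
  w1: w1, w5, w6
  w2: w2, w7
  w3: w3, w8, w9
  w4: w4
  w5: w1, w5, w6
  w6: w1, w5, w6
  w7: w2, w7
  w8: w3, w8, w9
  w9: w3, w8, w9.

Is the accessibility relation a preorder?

Reflexive: yes — every world is R-related to itself.
Transitive: yes — every two-step R-path is closed by a direct edge.
So R is a preorder.

Yes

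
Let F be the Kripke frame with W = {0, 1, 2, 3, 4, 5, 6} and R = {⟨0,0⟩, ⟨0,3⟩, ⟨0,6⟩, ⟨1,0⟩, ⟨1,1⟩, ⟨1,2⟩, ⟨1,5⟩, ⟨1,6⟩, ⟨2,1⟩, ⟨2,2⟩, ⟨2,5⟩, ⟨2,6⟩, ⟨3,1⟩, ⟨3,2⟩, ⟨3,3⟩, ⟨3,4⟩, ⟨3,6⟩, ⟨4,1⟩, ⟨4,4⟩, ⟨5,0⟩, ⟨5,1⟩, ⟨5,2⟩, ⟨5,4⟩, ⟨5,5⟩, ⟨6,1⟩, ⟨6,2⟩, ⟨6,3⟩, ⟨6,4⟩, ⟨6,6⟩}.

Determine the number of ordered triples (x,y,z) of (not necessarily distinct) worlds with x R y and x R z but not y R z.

Enumerating: (0,3,0), (0,6,0), (1,0,1), (1,0,2), (1,0,5), (1,2,0), (1,5,6), (1,6,0), (1,6,5), (2,5,6), (2,6,5), (3,1,3), … and 24 more.
Total: 36.

36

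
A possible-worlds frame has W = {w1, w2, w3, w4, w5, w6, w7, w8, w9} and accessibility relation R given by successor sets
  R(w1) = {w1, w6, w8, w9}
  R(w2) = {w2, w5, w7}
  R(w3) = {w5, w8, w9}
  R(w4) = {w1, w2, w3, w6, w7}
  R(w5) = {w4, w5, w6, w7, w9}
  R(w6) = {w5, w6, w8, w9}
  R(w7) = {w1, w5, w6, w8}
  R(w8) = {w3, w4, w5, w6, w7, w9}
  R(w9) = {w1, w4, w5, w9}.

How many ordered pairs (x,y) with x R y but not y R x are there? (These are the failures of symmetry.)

Enumerating: (w1,w6), (w1,w8), (w2,w5), (w2,w7), (w3,w5), (w3,w9), (w4,w1), (w4,w2), (w4,w3), (w4,w6), (w4,w7), (w5,w4), … and 7 more.
Total: 19.

19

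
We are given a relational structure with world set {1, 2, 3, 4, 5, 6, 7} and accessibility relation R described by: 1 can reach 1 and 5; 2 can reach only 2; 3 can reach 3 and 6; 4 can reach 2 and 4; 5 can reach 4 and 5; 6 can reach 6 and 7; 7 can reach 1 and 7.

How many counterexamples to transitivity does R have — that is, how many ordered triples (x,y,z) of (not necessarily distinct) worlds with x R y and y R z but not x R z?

5

Enumerating: (1,5,4), (3,6,7), (5,4,2), (6,7,1), (7,1,5).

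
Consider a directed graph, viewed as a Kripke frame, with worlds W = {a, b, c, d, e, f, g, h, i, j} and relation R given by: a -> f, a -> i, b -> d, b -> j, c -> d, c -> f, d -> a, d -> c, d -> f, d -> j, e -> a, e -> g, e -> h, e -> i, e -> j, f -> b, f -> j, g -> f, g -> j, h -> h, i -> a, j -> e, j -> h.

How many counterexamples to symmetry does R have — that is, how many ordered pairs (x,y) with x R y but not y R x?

16

Enumerating: (a,f), (b,d), (b,j), (c,f), (d,a), (d,f), (d,j), (e,a), (e,g), (e,h), (e,i), (f,b), (f,j), (g,f), (g,j), (j,h).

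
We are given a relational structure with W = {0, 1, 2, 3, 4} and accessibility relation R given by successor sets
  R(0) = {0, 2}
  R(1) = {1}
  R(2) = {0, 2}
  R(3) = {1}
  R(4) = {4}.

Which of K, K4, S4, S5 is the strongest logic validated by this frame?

K4

Transitive (axiom 4): yes — every two-step R-path is closed by a direct edge.
Reflexive (axiom T): no — 3 is not related to itself.
Euclidean (axiom 5): yes — any two successors of a common world are R-related.
So F validates K, K4; S4 would additionally require R to be reflexive. The strongest is K4.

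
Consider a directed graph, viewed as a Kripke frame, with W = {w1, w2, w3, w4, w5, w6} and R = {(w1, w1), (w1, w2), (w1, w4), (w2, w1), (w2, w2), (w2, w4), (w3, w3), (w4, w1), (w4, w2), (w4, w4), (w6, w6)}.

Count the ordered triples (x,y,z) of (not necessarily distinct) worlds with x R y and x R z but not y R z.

R is Euclidean; there are no such tuples.

0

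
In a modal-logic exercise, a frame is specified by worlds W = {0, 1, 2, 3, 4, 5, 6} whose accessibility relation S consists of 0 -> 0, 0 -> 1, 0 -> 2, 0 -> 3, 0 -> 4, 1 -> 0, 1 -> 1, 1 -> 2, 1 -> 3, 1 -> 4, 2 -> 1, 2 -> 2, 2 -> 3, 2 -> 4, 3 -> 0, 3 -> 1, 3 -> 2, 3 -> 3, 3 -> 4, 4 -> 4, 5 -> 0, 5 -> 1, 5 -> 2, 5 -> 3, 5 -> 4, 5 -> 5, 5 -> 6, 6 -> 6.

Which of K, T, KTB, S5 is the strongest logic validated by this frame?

Reflexive (axiom T): yes — every world is S-related to itself.
Symmetric (axiom B): no — 0 S 2 but not 2 S 0.
Euclidean (axiom 5): no — 0 S 4 and 0 S 1, but not 4 S 1.
So F validates K, T; KTB would additionally require S to be symmetric. The strongest is T.

T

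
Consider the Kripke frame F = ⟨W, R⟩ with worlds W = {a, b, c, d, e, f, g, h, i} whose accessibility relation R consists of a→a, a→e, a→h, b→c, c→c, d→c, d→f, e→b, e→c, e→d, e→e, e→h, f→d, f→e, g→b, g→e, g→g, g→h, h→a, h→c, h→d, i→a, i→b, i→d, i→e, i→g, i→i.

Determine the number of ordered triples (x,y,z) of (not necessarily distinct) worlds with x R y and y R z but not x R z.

30

Enumerating: (a,e,b), (a,e,c), (a,e,d), (a,h,c), (a,h,d), (d,f,d), (d,f,e), (e,d,f), (e,h,a), (f,d,c), (f,d,f), (f,e,b), … and 18 more.
Total: 30.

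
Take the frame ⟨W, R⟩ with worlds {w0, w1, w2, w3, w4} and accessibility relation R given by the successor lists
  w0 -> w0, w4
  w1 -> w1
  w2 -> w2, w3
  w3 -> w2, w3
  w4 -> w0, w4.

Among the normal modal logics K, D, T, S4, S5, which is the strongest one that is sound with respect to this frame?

Serial (axiom D): yes — every world has a successor (e.g. w0 R w0).
Reflexive (axiom T): yes — every world is R-related to itself.
Transitive (axiom 4): yes — every two-step R-path is closed by a direct edge.
Euclidean (axiom 5): yes — any two successors of a common world are R-related.
So F validates K, D, T, S4, S5. The strongest is S5.

S5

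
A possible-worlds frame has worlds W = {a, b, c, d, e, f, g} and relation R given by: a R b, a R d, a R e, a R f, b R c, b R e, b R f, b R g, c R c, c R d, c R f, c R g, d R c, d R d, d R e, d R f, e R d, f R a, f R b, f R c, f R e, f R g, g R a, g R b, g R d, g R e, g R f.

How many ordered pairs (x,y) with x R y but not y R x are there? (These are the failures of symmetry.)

11

Enumerating: (a,b), (a,d), (a,e), (b,c), (b,e), (c,g), (d,f), (f,e), (g,a), (g,d), (g,e).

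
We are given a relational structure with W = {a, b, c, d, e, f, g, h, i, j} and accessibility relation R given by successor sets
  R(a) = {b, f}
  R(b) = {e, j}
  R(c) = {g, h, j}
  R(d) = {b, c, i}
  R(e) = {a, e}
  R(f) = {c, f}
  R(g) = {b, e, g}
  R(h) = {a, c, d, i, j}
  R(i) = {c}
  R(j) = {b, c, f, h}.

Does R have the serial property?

Yes

Serial: yes — every world has a successor (e.g. a R b).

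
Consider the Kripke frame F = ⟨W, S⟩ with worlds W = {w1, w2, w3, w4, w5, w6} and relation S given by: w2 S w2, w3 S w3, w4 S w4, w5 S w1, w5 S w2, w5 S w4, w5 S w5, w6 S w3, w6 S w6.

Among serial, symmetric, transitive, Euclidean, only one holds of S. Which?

transitive

Serial: no — w1 has no S-successor.
Symmetric: no — w5 S w1 but not w1 S w5.
Transitive: yes — every two-step S-path is closed by a direct edge.
Euclidean: no — w5 S w1 and w5 S w2, but not w1 S w2.
Only transitive holds.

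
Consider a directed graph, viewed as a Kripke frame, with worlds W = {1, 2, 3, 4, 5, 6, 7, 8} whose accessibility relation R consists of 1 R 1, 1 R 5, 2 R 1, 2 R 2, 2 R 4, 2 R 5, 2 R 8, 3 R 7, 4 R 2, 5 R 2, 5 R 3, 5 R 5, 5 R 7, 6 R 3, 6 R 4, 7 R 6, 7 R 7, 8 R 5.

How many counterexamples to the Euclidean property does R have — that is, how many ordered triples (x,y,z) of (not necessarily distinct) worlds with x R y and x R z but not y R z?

Enumerating: (1,5,1), (2,1,2), (2,1,4), (2,1,8), (2,4,1), (2,4,4), (2,4,5), (2,4,8), (2,5,1), (2,5,4), (2,5,8), (2,8,1), … and 17 more.
Total: 29.

29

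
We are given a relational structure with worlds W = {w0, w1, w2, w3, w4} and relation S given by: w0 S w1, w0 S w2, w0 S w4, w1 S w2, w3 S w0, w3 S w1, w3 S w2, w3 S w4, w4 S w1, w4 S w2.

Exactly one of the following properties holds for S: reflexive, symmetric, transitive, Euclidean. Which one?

Reflexive: no — w0 is not related to itself.
Symmetric: no — w0 S w1 but not w1 S w0.
Transitive: yes — every two-step S-path is closed by a direct edge.
Euclidean: no — w0 S w1 and w0 S w4, but not w1 S w4.
Only transitive holds.

transitive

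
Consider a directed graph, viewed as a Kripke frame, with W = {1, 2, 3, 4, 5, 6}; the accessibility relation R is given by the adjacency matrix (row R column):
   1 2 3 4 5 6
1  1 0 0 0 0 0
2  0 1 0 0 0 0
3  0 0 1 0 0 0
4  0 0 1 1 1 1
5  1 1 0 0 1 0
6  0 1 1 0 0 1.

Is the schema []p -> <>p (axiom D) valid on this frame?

Yes

By correspondence theory, D is valid on a frame iff R is serial.
Serial: yes — every world has a successor (e.g. 1 R 1).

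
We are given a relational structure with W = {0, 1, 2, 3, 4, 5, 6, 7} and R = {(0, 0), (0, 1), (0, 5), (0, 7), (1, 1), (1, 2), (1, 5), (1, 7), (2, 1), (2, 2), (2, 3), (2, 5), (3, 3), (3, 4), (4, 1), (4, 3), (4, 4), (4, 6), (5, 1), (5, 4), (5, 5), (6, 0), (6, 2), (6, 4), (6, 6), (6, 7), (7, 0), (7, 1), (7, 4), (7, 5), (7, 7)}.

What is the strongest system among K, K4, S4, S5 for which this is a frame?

Transitive (axiom 4): no — 0 R 1 and 1 R 2, but not 0 R 2.
Reflexive (axiom T): yes — every world is R-related to itself.
Euclidean (axiom 5): no — 0 R 5 and 0 R 7, but not 5 R 7.
So F validates K; K4 would additionally require R to be transitive. The strongest is K.

K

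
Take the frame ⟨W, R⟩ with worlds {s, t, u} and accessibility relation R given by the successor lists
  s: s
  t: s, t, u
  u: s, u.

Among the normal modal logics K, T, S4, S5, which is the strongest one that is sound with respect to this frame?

S4

Reflexive (axiom T): yes — every world is R-related to itself.
Transitive (axiom 4): yes — every two-step R-path is closed by a direct edge.
Euclidean (axiom 5): no — t R s and t R u, but not s R u.
So F validates K, T, S4; S5 would additionally require R to be Euclidean. The strongest is S4.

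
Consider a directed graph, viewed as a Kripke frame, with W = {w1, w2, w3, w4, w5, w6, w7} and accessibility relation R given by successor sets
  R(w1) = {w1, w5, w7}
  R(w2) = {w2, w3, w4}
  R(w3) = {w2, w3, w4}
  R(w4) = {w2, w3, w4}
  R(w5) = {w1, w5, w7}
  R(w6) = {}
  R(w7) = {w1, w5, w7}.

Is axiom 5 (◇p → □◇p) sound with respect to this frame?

By correspondence theory, 5 is valid on a frame iff R is Euclidean.
Euclidean: yes — any two successors of a common world are R-related.

Yes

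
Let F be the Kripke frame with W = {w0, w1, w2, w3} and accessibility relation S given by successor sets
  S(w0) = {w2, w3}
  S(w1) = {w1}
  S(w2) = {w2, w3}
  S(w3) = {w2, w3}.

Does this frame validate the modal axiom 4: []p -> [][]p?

Axiom 4 corresponds to the accessibility relation being transitive.
Transitive: yes — every two-step S-path is closed by a direct edge.

Yes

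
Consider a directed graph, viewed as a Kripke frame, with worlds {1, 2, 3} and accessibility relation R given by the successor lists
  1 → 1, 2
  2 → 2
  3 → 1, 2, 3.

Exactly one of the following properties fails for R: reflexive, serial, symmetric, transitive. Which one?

Reflexive: yes — every world is R-related to itself.
Serial: yes — every world has a successor (e.g. 1 R 1).
Symmetric: no — 1 R 2 but not 2 R 1.
Transitive: yes — every two-step R-path is closed by a direct edge.
Only symmetric fails.

symmetric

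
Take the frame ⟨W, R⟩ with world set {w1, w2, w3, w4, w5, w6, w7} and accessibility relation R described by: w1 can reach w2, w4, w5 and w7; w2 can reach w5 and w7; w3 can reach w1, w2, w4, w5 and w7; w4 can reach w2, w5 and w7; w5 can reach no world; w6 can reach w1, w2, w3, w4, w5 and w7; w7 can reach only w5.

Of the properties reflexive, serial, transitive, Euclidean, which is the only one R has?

transitive

Reflexive: no — w1 is not related to itself.
Serial: no — w5 has no R-successor.
Transitive: yes — every two-step R-path is closed by a direct edge.
Euclidean: no — w1 R w2 and w1 R w4, but not w2 R w4.
Only transitive holds.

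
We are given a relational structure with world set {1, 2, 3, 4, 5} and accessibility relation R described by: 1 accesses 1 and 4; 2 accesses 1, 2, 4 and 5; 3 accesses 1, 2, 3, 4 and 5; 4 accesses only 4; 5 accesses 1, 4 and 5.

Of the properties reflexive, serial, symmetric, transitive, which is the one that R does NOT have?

Reflexive: yes — every world is R-related to itself.
Serial: yes — every world has a successor (e.g. 1 R 1).
Symmetric: no — 1 R 4 but not 4 R 1.
Transitive: yes — every two-step R-path is closed by a direct edge.
Only symmetric fails.

symmetric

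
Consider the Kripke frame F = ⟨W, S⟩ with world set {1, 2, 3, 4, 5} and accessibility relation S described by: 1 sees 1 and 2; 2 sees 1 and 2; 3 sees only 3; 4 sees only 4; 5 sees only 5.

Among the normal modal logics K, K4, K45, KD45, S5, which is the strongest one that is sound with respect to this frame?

S5

Transitive (axiom 4): yes — every two-step S-path is closed by a direct edge.
Euclidean (axiom 5): yes — any two successors of a common world are S-related.
Serial (axiom D): yes — every world has a successor (e.g. 1 S 1).
Reflexive (axiom T): yes — every world is S-related to itself.
So F validates K, K4, K45, KD45, S5. The strongest is S5.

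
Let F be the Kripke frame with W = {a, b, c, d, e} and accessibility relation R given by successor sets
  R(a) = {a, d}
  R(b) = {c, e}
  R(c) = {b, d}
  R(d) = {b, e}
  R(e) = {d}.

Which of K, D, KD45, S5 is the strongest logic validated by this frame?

Serial (axiom D): yes — every world has a successor (e.g. a R a).
Euclidean (axiom 5): no — b R c and b R e, but not c R e.
Transitive (axiom 4): no — a R d and d R b, but not a R b.
Reflexive (axiom T): no — b is not related to itself.
So F validates K, D; KD45 would additionally require R to be Euclidean and transitive. The strongest is D.

D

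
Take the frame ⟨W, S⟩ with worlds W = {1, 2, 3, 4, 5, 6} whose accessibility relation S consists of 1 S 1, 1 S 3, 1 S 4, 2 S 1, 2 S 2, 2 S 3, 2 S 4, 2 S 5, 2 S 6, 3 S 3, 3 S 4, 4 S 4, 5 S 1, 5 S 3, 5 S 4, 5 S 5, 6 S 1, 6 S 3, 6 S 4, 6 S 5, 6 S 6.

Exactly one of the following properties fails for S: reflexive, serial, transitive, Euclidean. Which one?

Euclidean

Reflexive: yes — every world is S-related to itself.
Serial: yes — every world has a successor (e.g. 1 S 1).
Transitive: yes — every two-step S-path is closed by a direct edge.
Euclidean: no — 1 S 4 and 1 S 3, but not 4 S 3.
Only Euclidean fails.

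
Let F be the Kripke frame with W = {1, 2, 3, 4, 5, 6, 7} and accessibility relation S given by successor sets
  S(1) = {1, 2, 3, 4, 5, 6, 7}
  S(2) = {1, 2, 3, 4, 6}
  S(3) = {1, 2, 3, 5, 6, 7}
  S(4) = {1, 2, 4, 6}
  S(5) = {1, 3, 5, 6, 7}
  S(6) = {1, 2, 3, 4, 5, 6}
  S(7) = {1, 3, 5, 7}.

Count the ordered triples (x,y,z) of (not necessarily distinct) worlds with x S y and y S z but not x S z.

28

Enumerating: (2,1,5), (2,1,7), (2,3,5), (2,3,7), (2,6,5), (3,1,4), (3,2,4), (3,6,4), (4,1,3), (4,1,5), (4,1,7), (4,2,3), … and 16 more.
Total: 28.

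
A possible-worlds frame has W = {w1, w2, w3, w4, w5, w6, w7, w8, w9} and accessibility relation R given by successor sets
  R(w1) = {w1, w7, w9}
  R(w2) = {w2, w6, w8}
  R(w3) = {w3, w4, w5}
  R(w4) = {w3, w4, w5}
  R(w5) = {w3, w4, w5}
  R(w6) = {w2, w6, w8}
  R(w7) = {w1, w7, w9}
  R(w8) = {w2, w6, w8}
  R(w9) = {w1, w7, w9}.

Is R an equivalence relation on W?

Reflexive: yes — every world is R-related to itself.
Symmetric: yes — every pair in R has its reverse in R.
Transitive: yes — every two-step R-path is closed by a direct edge.
So R is an equivalence relation.

Yes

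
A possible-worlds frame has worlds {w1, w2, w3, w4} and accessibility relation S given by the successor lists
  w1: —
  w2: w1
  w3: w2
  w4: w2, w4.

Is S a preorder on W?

No

Reflexive: no — w1 is not related to itself.
Transitive: no — w3 S w2 and w2 S w1, but not w3 S w1.
So S is not a preorder.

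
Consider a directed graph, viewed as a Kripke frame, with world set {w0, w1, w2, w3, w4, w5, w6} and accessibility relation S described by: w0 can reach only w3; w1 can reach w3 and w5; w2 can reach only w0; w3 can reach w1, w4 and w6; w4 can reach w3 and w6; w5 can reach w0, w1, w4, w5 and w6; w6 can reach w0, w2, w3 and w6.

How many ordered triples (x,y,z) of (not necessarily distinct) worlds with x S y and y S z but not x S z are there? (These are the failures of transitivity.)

Enumerating: (w0,w3,w1), (w0,w3,w4), (w0,w3,w6), (w1,w3,w1), (w1,w3,w4), (w1,w3,w6), (w1,w5,w0), (w1,w5,w1), (w1,w5,w4), (w1,w5,w6), (w2,w0,w3), (w3,w1,w3), … and 16 more.
Total: 28.

28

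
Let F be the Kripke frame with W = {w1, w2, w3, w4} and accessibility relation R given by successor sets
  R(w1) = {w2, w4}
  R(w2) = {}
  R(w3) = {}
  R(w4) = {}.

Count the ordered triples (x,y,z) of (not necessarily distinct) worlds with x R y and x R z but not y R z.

Enumerating: (w1,w2,w2), (w1,w2,w4), (w1,w4,w2), (w1,w4,w4).

4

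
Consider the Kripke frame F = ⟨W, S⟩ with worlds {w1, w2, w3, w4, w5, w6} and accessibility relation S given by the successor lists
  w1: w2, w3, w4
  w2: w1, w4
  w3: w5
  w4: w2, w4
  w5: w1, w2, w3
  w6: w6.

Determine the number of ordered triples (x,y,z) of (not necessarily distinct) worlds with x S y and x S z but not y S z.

Enumerating: (w1,w2,w2), (w1,w2,w3), (w1,w3,w2), (w1,w3,w3), (w1,w3,w4), (w1,w4,w3), (w2,w1,w1), (w2,w4,w1), (w3,w5,w5), (w4,w2,w2), (w5,w1,w1), (w5,w2,w2), (w5,w2,w3), (w5,w3,w1), (w5,w3,w2), (w5,w3,w3).

16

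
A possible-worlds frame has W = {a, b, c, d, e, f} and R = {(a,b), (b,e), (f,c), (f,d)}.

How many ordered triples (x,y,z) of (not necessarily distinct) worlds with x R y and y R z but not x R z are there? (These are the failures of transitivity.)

1

Enumerating: (a,b,e).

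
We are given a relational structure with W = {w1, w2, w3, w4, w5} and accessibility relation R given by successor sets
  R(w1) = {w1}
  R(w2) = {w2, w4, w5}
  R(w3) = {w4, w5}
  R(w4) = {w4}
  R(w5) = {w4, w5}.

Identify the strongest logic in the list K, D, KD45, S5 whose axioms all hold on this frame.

Serial (axiom D): yes — every world has a successor (e.g. w1 R w1).
Euclidean (axiom 5): no — w2 R w4 and w2 R w5, but not w4 R w5.
Transitive (axiom 4): yes — every two-step R-path is closed by a direct edge.
Reflexive (axiom T): no — w3 is not related to itself.
So F validates K, D; KD45 would additionally require R to be Euclidean. The strongest is D.

D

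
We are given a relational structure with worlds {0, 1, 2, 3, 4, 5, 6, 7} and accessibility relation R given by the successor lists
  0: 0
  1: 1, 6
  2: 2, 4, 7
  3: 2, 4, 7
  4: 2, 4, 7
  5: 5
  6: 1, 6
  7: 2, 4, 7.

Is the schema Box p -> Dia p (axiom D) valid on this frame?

By correspondence theory, D is valid on a frame iff R is serial.
Serial: yes — every world has a successor (e.g. 0 R 0).

Yes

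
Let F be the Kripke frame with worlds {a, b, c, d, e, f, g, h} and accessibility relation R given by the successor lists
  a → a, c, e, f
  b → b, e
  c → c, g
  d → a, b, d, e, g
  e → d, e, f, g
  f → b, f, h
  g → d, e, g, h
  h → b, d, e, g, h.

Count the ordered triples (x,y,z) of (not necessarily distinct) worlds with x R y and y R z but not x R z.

30

Enumerating: (a,c,g), (a,e,d), (a,e,g), (a,f,b), (a,f,h), (b,e,d), (b,e,f), (b,e,g), (c,g,d), (c,g,e), (c,g,h), (d,a,c), … and 18 more.
Total: 30.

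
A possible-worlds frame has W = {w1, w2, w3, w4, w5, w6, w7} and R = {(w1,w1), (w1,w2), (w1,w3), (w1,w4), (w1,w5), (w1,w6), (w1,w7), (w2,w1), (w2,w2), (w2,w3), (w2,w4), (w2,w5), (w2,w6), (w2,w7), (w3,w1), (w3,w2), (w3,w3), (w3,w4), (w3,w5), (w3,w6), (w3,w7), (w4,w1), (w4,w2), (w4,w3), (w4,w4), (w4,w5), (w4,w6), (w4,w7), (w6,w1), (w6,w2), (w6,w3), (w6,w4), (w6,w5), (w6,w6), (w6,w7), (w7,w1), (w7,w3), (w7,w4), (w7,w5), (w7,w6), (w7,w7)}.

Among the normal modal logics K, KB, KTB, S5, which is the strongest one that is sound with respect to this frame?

K

Symmetric (axiom B): no — w1 R w5 but not w5 R w1.
Reflexive (axiom T): no — w5 is not related to itself.
Euclidean (axiom 5): no — w1 R w5 and w1 R w2, but not w5 R w2.
So F validates K; KB would additionally require R to be symmetric. The strongest is K.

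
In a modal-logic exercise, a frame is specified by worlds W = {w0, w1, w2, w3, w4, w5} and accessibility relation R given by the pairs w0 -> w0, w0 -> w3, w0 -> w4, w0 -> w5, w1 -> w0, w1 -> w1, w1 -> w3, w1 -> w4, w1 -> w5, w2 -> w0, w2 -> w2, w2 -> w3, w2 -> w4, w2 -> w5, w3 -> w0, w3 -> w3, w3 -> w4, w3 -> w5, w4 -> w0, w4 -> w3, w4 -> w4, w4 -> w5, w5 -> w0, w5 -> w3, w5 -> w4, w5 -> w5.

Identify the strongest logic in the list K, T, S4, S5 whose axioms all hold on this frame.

Reflexive (axiom T): yes — every world is R-related to itself.
Transitive (axiom 4): yes — every two-step R-path is closed by a direct edge.
Euclidean (axiom 5): no — w1 R w0 and w1 R w1, but not w0 R w1.
So F validates K, T, S4; S5 would additionally require R to be Euclidean. The strongest is S4.

S4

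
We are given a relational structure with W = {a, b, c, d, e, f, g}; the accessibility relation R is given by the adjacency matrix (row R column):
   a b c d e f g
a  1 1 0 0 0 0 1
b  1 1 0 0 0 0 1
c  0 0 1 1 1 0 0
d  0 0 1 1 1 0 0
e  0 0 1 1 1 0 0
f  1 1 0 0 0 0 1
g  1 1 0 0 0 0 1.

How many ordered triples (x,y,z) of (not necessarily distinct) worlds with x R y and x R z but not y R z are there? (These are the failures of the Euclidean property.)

R is Euclidean; there are no such tuples.

0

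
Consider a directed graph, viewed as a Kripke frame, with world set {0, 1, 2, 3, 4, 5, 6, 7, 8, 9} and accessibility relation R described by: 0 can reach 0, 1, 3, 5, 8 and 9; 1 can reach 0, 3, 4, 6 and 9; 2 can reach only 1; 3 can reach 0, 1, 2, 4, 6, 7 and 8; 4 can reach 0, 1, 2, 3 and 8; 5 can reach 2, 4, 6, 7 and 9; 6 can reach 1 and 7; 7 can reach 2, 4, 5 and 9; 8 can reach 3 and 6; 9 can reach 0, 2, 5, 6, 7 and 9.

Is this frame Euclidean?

Euclidean: no — 0 R 1 and 0 R 5, but not 1 R 5.

No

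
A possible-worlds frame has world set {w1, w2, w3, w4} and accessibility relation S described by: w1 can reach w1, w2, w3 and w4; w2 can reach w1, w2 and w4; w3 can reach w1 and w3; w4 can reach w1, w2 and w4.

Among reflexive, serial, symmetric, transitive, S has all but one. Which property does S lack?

Reflexive: yes — every world is S-related to itself.
Serial: yes — every world has a successor (e.g. w1 S w1).
Symmetric: yes — every pair in S has its reverse in S.
Transitive: no — w2 S w1 and w1 S w3, but not w2 S w3.
Only transitive fails.

transitive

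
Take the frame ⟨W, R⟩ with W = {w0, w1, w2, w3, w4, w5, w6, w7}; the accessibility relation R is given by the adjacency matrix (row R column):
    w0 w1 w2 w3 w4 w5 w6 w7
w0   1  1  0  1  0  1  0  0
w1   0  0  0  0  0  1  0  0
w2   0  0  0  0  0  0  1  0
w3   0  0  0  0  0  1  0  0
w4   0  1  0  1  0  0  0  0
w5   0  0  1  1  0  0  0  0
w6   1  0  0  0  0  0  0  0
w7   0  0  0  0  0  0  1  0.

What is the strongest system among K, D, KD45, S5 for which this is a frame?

Serial (axiom D): yes — every world has a successor (e.g. w0 R w0).
Euclidean (axiom 5): no — w0 R w1 and w0 R w3, but not w1 R w3.
Transitive (axiom 4): no — w0 R w5 and w5 R w2, but not w0 R w2.
Reflexive (axiom T): no — w1 is not related to itself.
So F validates K, D; KD45 would additionally require R to be Euclidean and transitive. The strongest is D.

D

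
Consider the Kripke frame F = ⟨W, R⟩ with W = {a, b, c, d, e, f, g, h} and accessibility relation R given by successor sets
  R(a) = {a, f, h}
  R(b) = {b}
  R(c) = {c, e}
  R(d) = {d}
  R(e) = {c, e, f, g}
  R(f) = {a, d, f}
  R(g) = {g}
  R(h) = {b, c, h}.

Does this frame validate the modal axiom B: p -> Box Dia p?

By correspondence theory, B is valid on a frame iff R is symmetric.
Symmetric: no — a R h but not h R a.

No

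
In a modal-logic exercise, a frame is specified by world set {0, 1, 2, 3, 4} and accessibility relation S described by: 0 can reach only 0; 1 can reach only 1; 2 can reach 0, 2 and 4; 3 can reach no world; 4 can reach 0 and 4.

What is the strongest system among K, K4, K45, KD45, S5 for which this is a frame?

Transitive (axiom 4): yes — every two-step S-path is closed by a direct edge.
Euclidean (axiom 5): no — 2 S 0 and 2 S 4, but not 0 S 4.
Serial (axiom D): no — 3 has no S-successor.
Reflexive (axiom T): no — 3 is not related to itself.
So F validates K, K4; K45 would additionally require S to be Euclidean. The strongest is K4.

K4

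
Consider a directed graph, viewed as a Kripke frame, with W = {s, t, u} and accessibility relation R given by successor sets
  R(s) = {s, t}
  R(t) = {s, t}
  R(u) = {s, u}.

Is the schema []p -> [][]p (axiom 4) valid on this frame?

No

By correspondence theory, 4 is valid on a frame iff R is transitive.
Transitive: no — u R s and s R t, but not u R t.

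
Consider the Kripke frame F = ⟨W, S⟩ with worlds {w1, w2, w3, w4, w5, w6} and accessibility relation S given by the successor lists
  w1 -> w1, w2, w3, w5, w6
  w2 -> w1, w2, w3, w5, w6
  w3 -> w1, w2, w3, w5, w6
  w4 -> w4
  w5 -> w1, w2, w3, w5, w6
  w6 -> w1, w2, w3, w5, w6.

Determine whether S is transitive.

Transitive: yes — every two-step S-path is closed by a direct edge.

Yes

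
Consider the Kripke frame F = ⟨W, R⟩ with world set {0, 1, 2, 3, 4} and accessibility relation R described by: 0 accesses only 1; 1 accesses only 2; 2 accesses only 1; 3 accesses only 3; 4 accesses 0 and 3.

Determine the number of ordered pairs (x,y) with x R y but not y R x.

Enumerating: (0,1), (4,0), (4,3).

3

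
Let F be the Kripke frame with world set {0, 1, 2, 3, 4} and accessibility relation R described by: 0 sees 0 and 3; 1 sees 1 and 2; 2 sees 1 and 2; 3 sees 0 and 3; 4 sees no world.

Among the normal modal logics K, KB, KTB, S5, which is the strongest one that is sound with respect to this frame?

KB

Symmetric (axiom B): yes — every pair in R has its reverse in R.
Reflexive (axiom T): no — 4 is not related to itself.
Euclidean (axiom 5): yes — any two successors of a common world are R-related.
So F validates K, KB; KTB would additionally require R to be reflexive. The strongest is KB.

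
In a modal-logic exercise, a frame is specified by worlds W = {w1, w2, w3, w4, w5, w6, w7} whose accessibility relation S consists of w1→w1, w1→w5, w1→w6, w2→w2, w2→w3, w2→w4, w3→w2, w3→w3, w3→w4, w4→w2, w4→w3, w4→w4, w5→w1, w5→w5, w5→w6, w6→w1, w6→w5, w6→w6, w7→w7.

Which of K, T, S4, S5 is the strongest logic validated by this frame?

S5

Reflexive (axiom T): yes — every world is S-related to itself.
Transitive (axiom 4): yes — every two-step S-path is closed by a direct edge.
Euclidean (axiom 5): yes — any two successors of a common world are S-related.
So F validates K, T, S4, S5. The strongest is S5.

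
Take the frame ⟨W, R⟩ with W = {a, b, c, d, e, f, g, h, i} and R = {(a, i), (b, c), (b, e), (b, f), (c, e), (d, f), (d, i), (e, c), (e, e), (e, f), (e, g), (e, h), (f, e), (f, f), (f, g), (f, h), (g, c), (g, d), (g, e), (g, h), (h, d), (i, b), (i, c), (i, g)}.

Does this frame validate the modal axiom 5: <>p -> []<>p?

The schema 5 characterises exactly the Euclidean frames.
Euclidean: no — b R c and b R f, but not c R f.

No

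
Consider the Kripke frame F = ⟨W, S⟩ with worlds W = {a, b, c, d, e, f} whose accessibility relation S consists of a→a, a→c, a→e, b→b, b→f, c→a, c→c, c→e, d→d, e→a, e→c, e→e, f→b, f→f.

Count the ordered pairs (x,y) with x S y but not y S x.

0

S is symmetric; there are no such tuples.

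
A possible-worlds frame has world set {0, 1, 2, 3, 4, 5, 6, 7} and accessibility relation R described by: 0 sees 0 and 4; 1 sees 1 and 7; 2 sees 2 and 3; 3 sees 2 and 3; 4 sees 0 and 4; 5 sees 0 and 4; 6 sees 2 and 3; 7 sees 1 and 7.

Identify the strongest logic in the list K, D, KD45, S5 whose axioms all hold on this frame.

KD45

Serial (axiom D): yes — every world has a successor (e.g. 0 R 0).
Euclidean (axiom 5): yes — any two successors of a common world are R-related.
Transitive (axiom 4): yes — every two-step R-path is closed by a direct edge.
Reflexive (axiom T): no — 5 is not related to itself.
So F validates K, D, KD45; S5 would additionally require R to be reflexive. The strongest is KD45.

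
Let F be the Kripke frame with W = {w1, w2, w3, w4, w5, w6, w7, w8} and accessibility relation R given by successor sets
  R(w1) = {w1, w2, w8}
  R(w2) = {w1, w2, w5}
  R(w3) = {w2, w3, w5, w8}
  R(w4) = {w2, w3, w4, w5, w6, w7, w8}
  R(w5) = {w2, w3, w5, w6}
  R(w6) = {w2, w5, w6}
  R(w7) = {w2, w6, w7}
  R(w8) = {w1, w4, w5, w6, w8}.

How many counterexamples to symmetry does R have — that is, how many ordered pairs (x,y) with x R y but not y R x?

Enumerating: (w3,w2), (w3,w8), (w4,w2), (w4,w3), (w4,w5), (w4,w6), (w4,w7), (w6,w2), (w7,w2), (w7,w6), (w8,w5), (w8,w6).

12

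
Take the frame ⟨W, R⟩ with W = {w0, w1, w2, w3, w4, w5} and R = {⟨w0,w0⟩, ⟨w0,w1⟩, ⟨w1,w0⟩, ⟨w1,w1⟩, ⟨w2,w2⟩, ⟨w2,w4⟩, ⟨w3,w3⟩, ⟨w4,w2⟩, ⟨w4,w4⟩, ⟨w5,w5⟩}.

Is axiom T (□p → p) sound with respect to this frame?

By correspondence theory, T is valid on a frame iff R is reflexive.
Reflexive: yes — every world is R-related to itself.

Yes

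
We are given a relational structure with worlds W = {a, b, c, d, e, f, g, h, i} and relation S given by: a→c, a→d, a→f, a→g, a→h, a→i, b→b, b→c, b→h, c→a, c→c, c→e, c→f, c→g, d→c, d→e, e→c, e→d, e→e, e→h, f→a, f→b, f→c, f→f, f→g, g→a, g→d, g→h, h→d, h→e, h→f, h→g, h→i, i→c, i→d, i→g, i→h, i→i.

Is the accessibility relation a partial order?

No

Reflexive: no — a is not related to itself.
Transitive: no — a S c and c S e, but not a S e.
Antisymmetric: no — a S c and c S a with a ≠ c.
So S is not a partial order.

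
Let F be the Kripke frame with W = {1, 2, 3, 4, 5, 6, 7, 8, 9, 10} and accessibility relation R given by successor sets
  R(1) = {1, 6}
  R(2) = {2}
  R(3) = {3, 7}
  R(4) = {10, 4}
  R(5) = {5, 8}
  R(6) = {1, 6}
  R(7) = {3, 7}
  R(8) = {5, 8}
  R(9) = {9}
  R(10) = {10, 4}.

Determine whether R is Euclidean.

Euclidean: yes — any two successors of a common world are R-related.

Yes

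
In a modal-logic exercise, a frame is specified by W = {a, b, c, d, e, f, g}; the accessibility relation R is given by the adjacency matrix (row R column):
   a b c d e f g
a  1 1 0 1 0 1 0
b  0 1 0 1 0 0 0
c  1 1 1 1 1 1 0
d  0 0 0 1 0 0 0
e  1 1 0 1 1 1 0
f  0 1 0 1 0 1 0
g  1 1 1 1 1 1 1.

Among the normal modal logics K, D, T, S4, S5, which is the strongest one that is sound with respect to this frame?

S4

Serial (axiom D): yes — every world has a successor (e.g. a R a).
Reflexive (axiom T): yes — every world is R-related to itself.
Transitive (axiom 4): yes — every two-step R-path is closed by a direct edge.
Euclidean (axiom 5): no — a R b and a R f, but not b R f.
So F validates K, D, T, S4; S5 would additionally require R to be Euclidean. The strongest is S4.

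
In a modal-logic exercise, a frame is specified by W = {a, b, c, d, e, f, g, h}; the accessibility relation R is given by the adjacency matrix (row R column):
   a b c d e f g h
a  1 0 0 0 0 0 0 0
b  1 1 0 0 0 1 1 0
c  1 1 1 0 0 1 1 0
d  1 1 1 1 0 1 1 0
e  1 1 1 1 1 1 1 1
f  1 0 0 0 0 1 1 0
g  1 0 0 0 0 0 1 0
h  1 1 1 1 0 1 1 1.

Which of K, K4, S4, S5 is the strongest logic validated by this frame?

S4

Transitive (axiom 4): yes — every two-step R-path is closed by a direct edge.
Reflexive (axiom T): yes — every world is R-related to itself.
Euclidean (axiom 5): no — b R a and b R f, but not a R f.
So F validates K, K4, S4; S5 would additionally require R to be Euclidean. The strongest is S4.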